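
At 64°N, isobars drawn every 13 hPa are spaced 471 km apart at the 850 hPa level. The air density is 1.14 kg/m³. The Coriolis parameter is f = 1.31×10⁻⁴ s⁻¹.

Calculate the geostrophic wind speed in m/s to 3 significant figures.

Pressure gradient: |∂P/∂n| = 1300 Pa / 471000 m = 2.76×10⁻³ Pa/m
Geostrophic balance (pressure-gradient force = Coriolis force):
V_g = (1/(fρ)) |∂P/∂n| = 2.76×10⁻³ / (1.31×10⁻⁴ × 1.14) = 18.5 m/s

18.5 m/s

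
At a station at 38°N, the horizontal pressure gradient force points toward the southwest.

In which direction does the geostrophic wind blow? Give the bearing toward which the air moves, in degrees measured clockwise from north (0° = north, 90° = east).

The pressure-gradient force points toward the southwest (bearing 225°).
Geostrophic balance: in the Northern Hemisphere the Coriolis force deflects motion to the right, so the geostrophic wind blows 90° to the right of the pressure-gradient force (low pressure on the left).
Rotating 225° by 90° clockwise gives 315° — the wind blows toward the northwest.

315°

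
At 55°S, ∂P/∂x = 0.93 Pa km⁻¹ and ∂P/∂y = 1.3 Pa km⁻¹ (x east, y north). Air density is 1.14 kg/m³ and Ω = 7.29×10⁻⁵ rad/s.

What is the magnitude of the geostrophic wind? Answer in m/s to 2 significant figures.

12 m/s

Coriolis parameter at 55°S:
f = 2Ω sin φ = 2 × 7.29×10⁻⁵ × sin 55° = 1.19×10⁻⁴ s⁻¹
In the Southern Hemisphere f is negative: f = −1.19×10⁻⁴ s⁻¹.
Component geostrophic relations (x east, y north):
u_g = −(1/(fρ)) ∂P/∂y,  v_g = (1/(fρ)) ∂P/∂x
u_g = −(1.3×10⁻³)/(−1.19×10⁻⁴ × 1.14) = 9.55 m/s;  v_g = (0.93×10⁻³)/(−1.19×10⁻⁴ × 1.14) = −6.83 m/s
|V_g| = √(u_g² + v_g²) = 11.7 m/s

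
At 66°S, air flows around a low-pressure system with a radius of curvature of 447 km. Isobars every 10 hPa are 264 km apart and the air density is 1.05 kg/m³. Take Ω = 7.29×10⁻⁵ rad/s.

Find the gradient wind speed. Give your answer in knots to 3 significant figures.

Coriolis parameter at 66°S:
f = 2Ω sin φ = 2 × 7.29×10⁻⁵ × sin 66° = 1.33×10⁻⁴ s⁻¹
Pressure gradient: |∂P/∂n| = 1000 Pa / 264000 m = 3.79×10⁻³ Pa/m
Geostrophic speed: V_g = |∂P/∂n|/(fρ) = 3.79×10⁻³/(1.33×10⁻⁴ × 1.05) = 27.1 m/s
Around a low, centrifugal force acts outward with Coriolis, so pressure-gradient force balances both:
(1/ρ)|∂P/∂n| = fV + V²/R  →  V² + fR·V − fR·V_g = 0
With fR = 1.33×10⁻⁴ × 447×10³ m = 59.5 m/s:
V = [−fR + √((fR)² + 4 fR V_g)]/2 = [−59.5 + √(59.5² + 4×59.5×27.1)]/2 = 20.2 m/s
Subgeostrophic (V < V_g = 27.1 m/s), as expected around a low.
Converting: 20.2 m/s × 1.944 = 39.3 knots

39.3 knots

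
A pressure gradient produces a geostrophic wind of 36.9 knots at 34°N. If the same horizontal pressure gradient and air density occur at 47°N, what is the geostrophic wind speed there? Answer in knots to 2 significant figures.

28 knots

With the same pressure gradient and density, V_g ∝ 1/f ∝ 1/sin φ.
V₂ = V₁ · sin φ₁ / sin φ₂ = 36.9 × sin 34° / sin 47°
V₂ = 36.9 × 0.5592/0.7314 = 28 knots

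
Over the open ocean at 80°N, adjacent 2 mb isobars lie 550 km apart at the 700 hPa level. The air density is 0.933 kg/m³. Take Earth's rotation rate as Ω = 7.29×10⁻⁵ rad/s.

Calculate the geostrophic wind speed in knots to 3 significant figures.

Coriolis parameter at 80°N:
f = 2Ω sin φ = 2 × 7.29×10⁻⁵ × sin 80° = 1.44×10⁻⁴ s⁻¹
Pressure gradient: |∂P/∂n| = 200 Pa / 550000 m = 3.64×10⁻⁴ Pa/m
Geostrophic balance (pressure-gradient force = Coriolis force):
V_g = (1/(fρ)) |∂P/∂n| = 3.64×10⁻⁴ / (1.44×10⁻⁴ × 0.933) = 2.71 m/s
Converting: 2.71 m/s × 1.944 = 5.28 knots

5.28 knots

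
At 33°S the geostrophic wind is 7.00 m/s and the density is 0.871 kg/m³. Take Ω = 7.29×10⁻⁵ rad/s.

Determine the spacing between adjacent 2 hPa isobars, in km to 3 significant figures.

413 km

Coriolis parameter at 33°S:
f = 2Ω sin φ = 2 × 7.29×10⁻⁵ × sin 33° = 7.94×10⁻⁵ s⁻¹
Geostrophic balance rearranged: |∂P/∂n| = f ρ V_g
|∂P/∂n| = 7.94×10⁻⁵ × 0.871 × 7.00 = 4.84×10⁻⁴ Pa/m
Isobar spacing: Δn = ΔP/|∂P/∂n| = 200 Pa / 4.84×10⁻⁴ Pa/m = 413093 m ≈ 413 km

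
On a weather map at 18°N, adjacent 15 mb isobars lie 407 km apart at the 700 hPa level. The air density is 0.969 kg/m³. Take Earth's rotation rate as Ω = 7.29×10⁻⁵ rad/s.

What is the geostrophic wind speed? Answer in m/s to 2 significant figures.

Coriolis parameter at 18°N:
f = 2Ω sin φ = 2 × 7.29×10⁻⁵ × sin 18° = 4.51×10⁻⁵ s⁻¹
Pressure gradient: |∂P/∂n| = 1500 Pa / 407000 m = 3.69×10⁻³ Pa/m
Geostrophic balance (pressure-gradient force = Coriolis force):
V_g = (1/(fρ)) |∂P/∂n| = 3.69×10⁻³ / (4.51×10⁻⁵ × 0.969) = 84.4 m/s

84 m/s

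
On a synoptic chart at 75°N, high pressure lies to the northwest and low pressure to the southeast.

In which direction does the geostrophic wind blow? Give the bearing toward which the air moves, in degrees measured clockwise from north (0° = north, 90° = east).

225°

The pressure-gradient force points toward the southeast (bearing 135°).
Geostrophic balance: in the Northern Hemisphere the Coriolis force deflects motion to the right, so the geostrophic wind blows 90° to the right of the pressure-gradient force (low pressure on the left).
Rotating 135° by 90° clockwise gives 225° — the wind blows toward the southwest.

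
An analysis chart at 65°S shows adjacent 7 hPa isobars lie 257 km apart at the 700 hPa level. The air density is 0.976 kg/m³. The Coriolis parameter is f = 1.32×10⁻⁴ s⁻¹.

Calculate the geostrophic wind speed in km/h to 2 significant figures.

76 km/h

Pressure gradient: |∂P/∂n| = 700 Pa / 257000 m = 2.72×10⁻³ Pa/m
Geostrophic balance (pressure-gradient force = Coriolis force):
V_g = (1/(fρ)) |∂P/∂n| = 2.72×10⁻³ / (1.32×10⁻⁴ × 0.976) = 21.1 m/s
Converting: 21.1 m/s × 3.6 = 76 km/h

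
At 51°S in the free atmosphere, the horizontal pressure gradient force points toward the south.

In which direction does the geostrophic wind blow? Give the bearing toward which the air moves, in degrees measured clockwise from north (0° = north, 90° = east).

The pressure-gradient force points toward the south (bearing 180°).
Geostrophic balance: in the Southern Hemisphere the Coriolis force deflects motion to the left, so the geostrophic wind blows 90° to the left of the pressure-gradient force (low pressure on the right).
Rotating 180° by 90° counterclockwise gives 090° — the wind blows toward the east.

090°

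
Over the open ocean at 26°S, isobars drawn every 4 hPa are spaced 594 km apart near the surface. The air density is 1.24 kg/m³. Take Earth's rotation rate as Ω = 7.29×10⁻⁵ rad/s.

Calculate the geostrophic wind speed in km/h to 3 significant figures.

30.6 km/h

Coriolis parameter at 26°S:
f = 2Ω sin φ = 2 × 7.29×10⁻⁵ × sin 26° = 6.39×10⁻⁵ s⁻¹
Pressure gradient: |∂P/∂n| = 400 Pa / 594000 m = 6.73×10⁻⁴ Pa/m
Geostrophic balance (pressure-gradient force = Coriolis force):
V_g = (1/(fρ)) |∂P/∂n| = 6.73×10⁻⁴ / (6.39×10⁻⁵ × 1.24) = 8.50 m/s
Converting: 8.50 m/s × 3.6 = 30.6 km/h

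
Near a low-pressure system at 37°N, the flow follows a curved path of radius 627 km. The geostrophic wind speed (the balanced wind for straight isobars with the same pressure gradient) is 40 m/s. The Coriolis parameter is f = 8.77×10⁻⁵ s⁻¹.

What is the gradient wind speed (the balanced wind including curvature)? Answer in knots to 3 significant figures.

Around a low, centrifugal force acts outward with Coriolis, so pressure-gradient force balances both:
(1/ρ)|∂P/∂n| = fV + V²/R  →  V² + fR·V − fR·V_g = 0
With fR = 8.77×10⁻⁵ × 627×10³ m = 55.0 m/s:
V = [−fR + √((fR)² + 4 fR V_g)]/2 = [−55.0 + √(55.0² + 4×55.0×40)]/2 = 26.9 m/s
Subgeostrophic (V < V_g = 40 m/s), as expected around a low.
Converting: 26.9 m/s × 1.944 = 52.2 knots

52.2 knots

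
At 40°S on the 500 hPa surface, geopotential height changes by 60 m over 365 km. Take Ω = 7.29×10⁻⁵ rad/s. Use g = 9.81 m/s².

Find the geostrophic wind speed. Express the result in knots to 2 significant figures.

33 knots

Coriolis parameter at 40°S:
f = 2Ω sin φ = 2 × 7.29×10⁻⁵ × sin 40° = 9.37×10⁻⁵ s⁻¹
Height gradient: |∂Z/∂n| = 60 m / 365000 m = 1.64×10⁻⁴
On a pressure surface, geostrophic balance gives V_g = (g/f)|∂Z/∂n|:
V_g = 9.81 × 1.64×10⁻⁴ / 9.37×10⁻⁵ = 17.2 m/s
Converting: 17.2 m/s × 1.944 = 33 knots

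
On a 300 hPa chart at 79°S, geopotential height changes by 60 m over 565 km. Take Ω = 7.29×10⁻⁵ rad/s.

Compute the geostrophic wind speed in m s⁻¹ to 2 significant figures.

Coriolis parameter at 79°S:
f = 2Ω sin φ = 2 × 7.29×10⁻⁵ × sin 79° = 1.43×10⁻⁴ s⁻¹
Height gradient: |∂Z/∂n| = 60 m / 565000 m = 1.06×10⁻⁴
On a pressure surface, geostrophic balance gives V_g = (g/f)|∂Z/∂n|:
V_g = 9.81 × 1.06×10⁻⁴ / 1.43×10⁻⁴ = 7.28 m/s

7.3 m s⁻¹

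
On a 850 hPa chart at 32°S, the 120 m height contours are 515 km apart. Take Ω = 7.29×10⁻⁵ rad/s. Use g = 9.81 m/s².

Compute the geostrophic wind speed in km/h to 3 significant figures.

107 km/h

Coriolis parameter at 32°S:
f = 2Ω sin φ = 2 × 7.29×10⁻⁵ × sin 32° = 7.73×10⁻⁵ s⁻¹
Height gradient: |∂Z/∂n| = 120 m / 515000 m = 2.33×10⁻⁴
On a pressure surface, geostrophic balance gives V_g = (g/f)|∂Z/∂n|:
V_g = 9.81 × 2.33×10⁻⁴ / 7.73×10⁻⁵ = 29.6 m/s
Converting: 29.6 m/s × 3.6 = 107 km/h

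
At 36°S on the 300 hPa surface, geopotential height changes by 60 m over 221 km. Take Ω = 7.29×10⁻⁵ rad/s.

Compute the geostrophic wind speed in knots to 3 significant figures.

Coriolis parameter at 36°S:
f = 2Ω sin φ = 2 × 7.29×10⁻⁵ × sin 36° = 8.57×10⁻⁵ s⁻¹
Height gradient: |∂Z/∂n| = 60 m / 221000 m = 2.71×10⁻⁴
On a pressure surface, geostrophic balance gives V_g = (g/f)|∂Z/∂n|:
V_g = 9.81 × 2.71×10⁻⁴ / 8.57×10⁻⁵ = 31.1 m/s
Converting: 31.1 m/s × 1.944 = 60.4 knots

60.4 knots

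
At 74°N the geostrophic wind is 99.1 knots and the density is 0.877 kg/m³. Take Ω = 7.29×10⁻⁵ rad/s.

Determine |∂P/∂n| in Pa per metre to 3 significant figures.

Coriolis parameter at 74°N:
f = 2Ω sin φ = 2 × 7.29×10⁻⁵ × sin 74° = 1.40×10⁻⁴ s⁻¹
Wind speed in SI: 99.1 knots = 51.0 m/s
Geostrophic balance rearranged: |∂P/∂n| = f ρ V_g
|∂P/∂n| = 1.40×10⁻⁴ × 0.877 × 51.0 = 6.27×10⁻³ Pa/m

6.27×10⁻³ Pa/m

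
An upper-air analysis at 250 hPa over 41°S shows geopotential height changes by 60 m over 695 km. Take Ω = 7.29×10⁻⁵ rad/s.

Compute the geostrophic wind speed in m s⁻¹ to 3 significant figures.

8.85 m s⁻¹

Coriolis parameter at 41°S:
f = 2Ω sin φ = 2 × 7.29×10⁻⁵ × sin 41° = 9.57×10⁻⁵ s⁻¹
Height gradient: |∂Z/∂n| = 60 m / 695000 m = 8.63×10⁻⁵
On a pressure surface, geostrophic balance gives V_g = (g/f)|∂Z/∂n|:
V_g = 9.81 × 8.63×10⁻⁵ / 9.57×10⁻⁵ = 8.85 m/s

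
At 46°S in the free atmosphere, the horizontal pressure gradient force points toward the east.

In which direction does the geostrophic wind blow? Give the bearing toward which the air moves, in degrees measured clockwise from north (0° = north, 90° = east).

The pressure-gradient force points toward the east (bearing 090°).
Geostrophic balance: in the Southern Hemisphere the Coriolis force deflects motion to the left, so the geostrophic wind blows 90° to the left of the pressure-gradient force (low pressure on the right).
Rotating 090° by 90° counterclockwise gives 000° — the wind blows toward the north.

000°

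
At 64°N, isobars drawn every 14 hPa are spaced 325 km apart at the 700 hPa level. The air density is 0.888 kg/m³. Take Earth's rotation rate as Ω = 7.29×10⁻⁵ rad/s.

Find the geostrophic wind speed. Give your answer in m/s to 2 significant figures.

37 m/s

Coriolis parameter at 64°N:
f = 2Ω sin φ = 2 × 7.29×10⁻⁵ × sin 64° = 1.31×10⁻⁴ s⁻¹
Pressure gradient: |∂P/∂n| = 1400 Pa / 325000 m = 4.31×10⁻³ Pa/m
Geostrophic balance (pressure-gradient force = Coriolis force):
V_g = (1/(fρ)) |∂P/∂n| = 4.31×10⁻³ / (1.31×10⁻⁴ × 0.888) = 37.0 m/s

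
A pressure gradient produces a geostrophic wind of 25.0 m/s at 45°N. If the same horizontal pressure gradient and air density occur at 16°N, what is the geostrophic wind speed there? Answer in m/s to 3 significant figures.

64.1 m/s

With the same pressure gradient and density, V_g ∝ 1/f ∝ 1/sin φ.
V₂ = V₁ · sin φ₁ / sin φ₂ = 25.0 × sin 45° / sin 16°
V₂ = 25.0 × 0.7071/0.2756 = 64.1 m/s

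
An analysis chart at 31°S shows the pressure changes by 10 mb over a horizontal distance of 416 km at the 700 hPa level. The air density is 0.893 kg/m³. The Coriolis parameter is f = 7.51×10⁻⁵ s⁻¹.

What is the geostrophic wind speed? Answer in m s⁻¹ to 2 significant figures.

36 m s⁻¹

Pressure gradient: |∂P/∂n| = 1000 Pa / 416000 m = 2.40×10⁻³ Pa/m
Geostrophic balance (pressure-gradient force = Coriolis force):
V_g = (1/(fρ)) |∂P/∂n| = 2.40×10⁻³ / (7.51×10⁻⁵ × 0.893) = 35.8 m/s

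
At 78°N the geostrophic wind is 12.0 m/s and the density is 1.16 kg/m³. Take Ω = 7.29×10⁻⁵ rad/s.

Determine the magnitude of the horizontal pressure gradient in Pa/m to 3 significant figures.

Coriolis parameter at 78°N:
f = 2Ω sin φ = 2 × 7.29×10⁻⁵ × sin 78° = 1.43×10⁻⁴ s⁻¹
Geostrophic balance rearranged: |∂P/∂n| = f ρ V_g
|∂P/∂n| = 1.43×10⁻⁴ × 1.16 × 12.0 = 1.99×10⁻³ Pa/m

1.99×10⁻³ Pa/m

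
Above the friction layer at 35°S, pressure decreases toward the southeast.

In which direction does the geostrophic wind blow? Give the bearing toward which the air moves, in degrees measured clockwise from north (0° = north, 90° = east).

The pressure-gradient force points toward the southeast (bearing 135°).
Geostrophic balance: in the Southern Hemisphere the Coriolis force deflects motion to the left, so the geostrophic wind blows 90° to the left of the pressure-gradient force (low pressure on the right).
Rotating 135° by 90° counterclockwise gives 045° — the wind blows toward the northeast.

045°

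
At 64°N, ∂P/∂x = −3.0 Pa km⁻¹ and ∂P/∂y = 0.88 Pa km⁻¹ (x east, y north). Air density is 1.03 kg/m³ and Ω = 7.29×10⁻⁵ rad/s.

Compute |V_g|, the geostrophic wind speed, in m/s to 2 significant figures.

23 m/s

Coriolis parameter at 64°N:
f = 2Ω sin φ = 2 × 7.29×10⁻⁵ × sin 64° = 1.31×10⁻⁴ s⁻¹
Component geostrophic relations (x east, y north):
u_g = −(1/(fρ)) ∂P/∂y,  v_g = (1/(fρ)) ∂P/∂x
u_g = −(0.88×10⁻³)/(1.31×10⁻⁴ × 1.03) = −6.52 m/s;  v_g = (−3.0×10⁻³)/(1.31×10⁻⁴ × 1.03) = −22.2 m/s
|V_g| = √(u_g² + v_g²) = 23.2 m/s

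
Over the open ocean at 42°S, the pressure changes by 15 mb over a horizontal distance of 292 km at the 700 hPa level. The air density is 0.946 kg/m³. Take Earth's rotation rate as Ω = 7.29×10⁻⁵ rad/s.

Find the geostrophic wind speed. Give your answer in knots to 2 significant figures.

Coriolis parameter at 42°S:
f = 2Ω sin φ = 2 × 7.29×10⁻⁵ × sin 42° = 9.76×10⁻⁵ s⁻¹
Pressure gradient: |∂P/∂n| = 1500 Pa / 292000 m = 5.14×10⁻³ Pa/m
Geostrophic balance (pressure-gradient force = Coriolis force):
V_g = (1/(fρ)) |∂P/∂n| = 5.14×10⁻³ / (9.76×10⁻⁵ × 0.946) = 55.7 m/s
Converting: 55.7 m/s × 1.944 = 110 knots

110 knots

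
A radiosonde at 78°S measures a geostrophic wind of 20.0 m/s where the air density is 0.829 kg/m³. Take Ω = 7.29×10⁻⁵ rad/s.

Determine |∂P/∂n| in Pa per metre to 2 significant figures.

2.4×10⁻³ Pa/m

Coriolis parameter at 78°S:
f = 2Ω sin φ = 2 × 7.29×10⁻⁵ × sin 78° = 1.43×10⁻⁴ s⁻¹
Geostrophic balance rearranged: |∂P/∂n| = f ρ V_g
|∂P/∂n| = 1.43×10⁻⁴ × 0.829 × 20.0 = 2.36×10⁻³ Pa/m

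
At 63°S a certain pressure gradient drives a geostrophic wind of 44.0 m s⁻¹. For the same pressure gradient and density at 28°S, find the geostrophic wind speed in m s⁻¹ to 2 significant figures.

84 m s⁻¹

With the same pressure gradient and density, V_g ∝ 1/f ∝ 1/sin φ.
V₂ = V₁ · sin φ₁ / sin φ₂ = 44.0 × sin 63° / sin 28°
V₂ = 44.0 × 0.8910/0.4695 = 84 m s⁻¹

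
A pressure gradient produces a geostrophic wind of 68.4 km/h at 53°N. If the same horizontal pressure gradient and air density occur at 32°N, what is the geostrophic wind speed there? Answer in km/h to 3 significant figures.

103 km/h

With the same pressure gradient and density, V_g ∝ 1/f ∝ 1/sin φ.
V₂ = V₁ · sin φ₁ / sin φ₂ = 68.4 × sin 53° / sin 32°
V₂ = 68.4 × 0.7986/0.5299 = 103 km/h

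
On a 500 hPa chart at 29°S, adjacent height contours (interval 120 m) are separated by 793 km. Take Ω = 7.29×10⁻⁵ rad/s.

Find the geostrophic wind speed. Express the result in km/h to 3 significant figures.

Coriolis parameter at 29°S:
f = 2Ω sin φ = 2 × 7.29×10⁻⁵ × sin 29° = 7.07×10⁻⁵ s⁻¹
Height gradient: |∂Z/∂n| = 120 m / 793000 m = 1.51×10⁻⁴
On a pressure surface, geostrophic balance gives V_g = (g/f)|∂Z/∂n|:
V_g = 9.81 × 1.51×10⁻⁴ / 7.07×10⁻⁵ = 21.0 m/s
Converting: 21.0 m/s × 3.6 = 75.6 km/h

75.6 km/h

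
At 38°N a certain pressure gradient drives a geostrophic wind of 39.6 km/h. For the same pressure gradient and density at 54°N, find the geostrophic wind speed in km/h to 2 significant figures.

With the same pressure gradient and density, V_g ∝ 1/f ∝ 1/sin φ.
V₂ = V₁ · sin φ₁ / sin φ₂ = 39.6 × sin 38° / sin 54°
V₂ = 39.6 × 0.6157/0.8090 = 30 km/h

30 km/h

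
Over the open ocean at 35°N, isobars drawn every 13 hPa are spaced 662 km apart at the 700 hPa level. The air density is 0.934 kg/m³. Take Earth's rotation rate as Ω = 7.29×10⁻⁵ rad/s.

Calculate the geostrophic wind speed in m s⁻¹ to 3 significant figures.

Coriolis parameter at 35°N:
f = 2Ω sin φ = 2 × 7.29×10⁻⁵ × sin 35° = 8.36×10⁻⁵ s⁻¹
Pressure gradient: |∂P/∂n| = 1300 Pa / 662000 m = 1.96×10⁻³ Pa/m
Geostrophic balance (pressure-gradient force = Coriolis force):
V_g = (1/(fρ)) |∂P/∂n| = 1.96×10⁻³ / (8.36×10⁻⁵ × 0.934) = 25.1 m/s

25.1 m s⁻¹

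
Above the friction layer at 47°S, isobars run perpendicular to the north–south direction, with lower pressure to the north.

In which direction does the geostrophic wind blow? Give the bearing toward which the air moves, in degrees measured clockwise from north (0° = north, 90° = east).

The pressure-gradient force points toward the north (bearing 000°).
Geostrophic balance: in the Southern Hemisphere the Coriolis force deflects motion to the left, so the geostrophic wind blows 90° to the left of the pressure-gradient force (low pressure on the right).
Rotating 000° by 90° counterclockwise gives 270° — the wind blows toward the west.

270°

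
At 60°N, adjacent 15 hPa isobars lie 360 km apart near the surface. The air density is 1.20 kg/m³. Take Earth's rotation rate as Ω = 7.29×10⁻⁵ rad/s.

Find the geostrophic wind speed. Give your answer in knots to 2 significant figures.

Coriolis parameter at 60°N:
f = 2Ω sin φ = 2 × 7.29×10⁻⁵ × sin 60° = 1.26×10⁻⁴ s⁻¹
Pressure gradient: |∂P/∂n| = 1500 Pa / 360000 m = 4.17×10⁻³ Pa/m
Geostrophic balance (pressure-gradient force = Coriolis force):
V_g = (1/(fρ)) |∂P/∂n| = 4.17×10⁻³ / (1.26×10⁻⁴ × 1.20) = 27.5 m/s
Converting: 27.5 m/s × 1.944 = 53 knots

53 knots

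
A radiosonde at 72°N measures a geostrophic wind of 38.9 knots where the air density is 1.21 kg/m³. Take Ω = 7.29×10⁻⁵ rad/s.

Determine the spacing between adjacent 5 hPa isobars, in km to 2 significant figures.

150 km

Coriolis parameter at 72°N:
f = 2Ω sin φ = 2 × 7.29×10⁻⁵ × sin 72° = 1.39×10⁻⁴ s⁻¹
Wind speed in SI: 38.9 knots = 20.0 m/s
Geostrophic balance rearranged: |∂P/∂n| = f ρ V_g
|∂P/∂n| = 1.39×10⁻⁴ × 1.21 × 20.0 = 3.36×10⁻³ Pa/m
Isobar spacing: Δn = ΔP/|∂P/∂n| = 500 Pa / 3.36×10⁻³ Pa/m = 148913 m ≈ 150 km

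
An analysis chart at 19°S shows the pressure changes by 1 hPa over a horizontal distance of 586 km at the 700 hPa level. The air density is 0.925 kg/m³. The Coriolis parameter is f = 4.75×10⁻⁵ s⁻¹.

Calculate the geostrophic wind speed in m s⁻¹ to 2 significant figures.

Pressure gradient: |∂P/∂n| = 100 Pa / 586000 m = 1.71×10⁻⁴ Pa/m
Geostrophic balance (pressure-gradient force = Coriolis force):
V_g = (1/(fρ)) |∂P/∂n| = 1.71×10⁻⁴ / (4.75×10⁻⁵ × 0.925) = 3.88 m/s

3.9 m s⁻¹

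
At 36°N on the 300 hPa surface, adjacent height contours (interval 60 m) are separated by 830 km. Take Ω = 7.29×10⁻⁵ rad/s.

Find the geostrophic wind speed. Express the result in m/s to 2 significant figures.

Coriolis parameter at 36°N:
f = 2Ω sin φ = 2 × 7.29×10⁻⁵ × sin 36° = 8.57×10⁻⁵ s⁻¹
Height gradient: |∂Z/∂n| = 60 m / 830000 m = 7.23×10⁻⁵
On a pressure surface, geostrophic balance gives V_g = (g/f)|∂Z/∂n|:
V_g = 9.81 × 7.23×10⁻⁵ / 8.57×10⁻⁵ = 8.27 m/s

8.3 m/s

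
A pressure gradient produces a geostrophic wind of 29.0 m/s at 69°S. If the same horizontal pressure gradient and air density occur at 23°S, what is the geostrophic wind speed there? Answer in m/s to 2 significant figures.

With the same pressure gradient and density, V_g ∝ 1/f ∝ 1/sin φ.
V₂ = V₁ · sin φ₁ / sin φ₂ = 29.0 × sin 69° / sin 23°
V₂ = 29.0 × 0.9336/0.3907 = 69 m/s

69 m/s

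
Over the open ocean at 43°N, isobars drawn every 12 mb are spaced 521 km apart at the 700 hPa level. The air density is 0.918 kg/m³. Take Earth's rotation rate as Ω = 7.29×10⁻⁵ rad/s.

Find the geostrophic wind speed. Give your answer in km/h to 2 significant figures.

91 km/h

Coriolis parameter at 43°N:
f = 2Ω sin φ = 2 × 7.29×10⁻⁵ × sin 43° = 9.94×10⁻⁵ s⁻¹
Pressure gradient: |∂P/∂n| = 1200 Pa / 521000 m = 2.30×10⁻³ Pa/m
Geostrophic balance (pressure-gradient force = Coriolis force):
V_g = (1/(fρ)) |∂P/∂n| = 2.30×10⁻³ / (9.94×10⁻⁵ × 0.918) = 25.2 m/s
Converting: 25.2 m/s × 3.6 = 91 km/h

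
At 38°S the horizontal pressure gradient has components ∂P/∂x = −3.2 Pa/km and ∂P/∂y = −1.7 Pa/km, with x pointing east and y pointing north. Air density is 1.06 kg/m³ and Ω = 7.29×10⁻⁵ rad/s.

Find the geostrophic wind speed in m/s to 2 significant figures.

38 m/s

Coriolis parameter at 38°S:
f = 2Ω sin φ = 2 × 7.29×10⁻⁵ × sin 38° = 8.98×10⁻⁵ s⁻¹
In the Southern Hemisphere f is negative: f = −8.98×10⁻⁵ s⁻¹.
Component geostrophic relations (x east, y north):
u_g = −(1/(fρ)) ∂P/∂y,  v_g = (1/(fρ)) ∂P/∂x
u_g = −(−1.7×10⁻³)/(−8.98×10⁻⁵ × 1.06) = −17.9 m/s;  v_g = (−3.2×10⁻³)/(−8.98×10⁻⁵ × 1.06) = 33.6 m/s
|V_g| = √(u_g² + v_g²) = 38.1 m/s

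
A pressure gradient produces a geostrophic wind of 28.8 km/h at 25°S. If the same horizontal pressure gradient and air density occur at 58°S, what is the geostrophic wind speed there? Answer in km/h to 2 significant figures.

With the same pressure gradient and density, V_g ∝ 1/f ∝ 1/sin φ.
V₂ = V₁ · sin φ₁ / sin φ₂ = 28.8 × sin 25° / sin 58°
V₂ = 28.8 × 0.4226/0.8480 = 14 km/h

14 km/h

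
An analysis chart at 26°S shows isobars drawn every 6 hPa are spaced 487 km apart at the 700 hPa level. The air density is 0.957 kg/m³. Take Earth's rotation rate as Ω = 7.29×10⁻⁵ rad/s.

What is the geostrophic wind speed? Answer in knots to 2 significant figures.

39 knots

Coriolis parameter at 26°S:
f = 2Ω sin φ = 2 × 7.29×10⁻⁵ × sin 26° = 6.39×10⁻⁵ s⁻¹
Pressure gradient: |∂P/∂n| = 600 Pa / 487000 m = 1.23×10⁻³ Pa/m
Geostrophic balance (pressure-gradient force = Coriolis force):
V_g = (1/(fρ)) |∂P/∂n| = 1.23×10⁻³ / (6.39×10⁻⁵ × 0.957) = 20.1 m/s
Converting: 20.1 m/s × 1.944 = 39 knots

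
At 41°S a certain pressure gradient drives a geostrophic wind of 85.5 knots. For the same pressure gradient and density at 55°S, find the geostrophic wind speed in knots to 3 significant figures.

With the same pressure gradient and density, V_g ∝ 1/f ∝ 1/sin φ.
V₂ = V₁ · sin φ₁ / sin φ₂ = 85.5 × sin 41° / sin 55°
V₂ = 85.5 × 0.6561/0.8192 = 68.5 knots

68.5 knots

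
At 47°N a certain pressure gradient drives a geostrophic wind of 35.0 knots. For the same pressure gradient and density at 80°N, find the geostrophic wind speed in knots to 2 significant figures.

26 knots

With the same pressure gradient and density, V_g ∝ 1/f ∝ 1/sin φ.
V₂ = V₁ · sin φ₁ / sin φ₂ = 35.0 × sin 47° / sin 80°
V₂ = 35.0 × 0.7314/0.9848 = 26 knots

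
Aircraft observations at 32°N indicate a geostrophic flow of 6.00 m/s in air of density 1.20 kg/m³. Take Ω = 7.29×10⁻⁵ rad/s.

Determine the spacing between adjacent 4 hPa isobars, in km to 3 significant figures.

719 km

Coriolis parameter at 32°N:
f = 2Ω sin φ = 2 × 7.29×10⁻⁵ × sin 32° = 7.73×10⁻⁵ s⁻¹
Geostrophic balance rearranged: |∂P/∂n| = f ρ V_g
|∂P/∂n| = 7.73×10⁻⁵ × 1.20 × 6.00 = 5.56×10⁻⁴ Pa/m
Isobar spacing: Δn = ΔP/|∂P/∂n| = 400 Pa / 5.56×10⁻⁴ Pa/m = 719052 m ≈ 719 km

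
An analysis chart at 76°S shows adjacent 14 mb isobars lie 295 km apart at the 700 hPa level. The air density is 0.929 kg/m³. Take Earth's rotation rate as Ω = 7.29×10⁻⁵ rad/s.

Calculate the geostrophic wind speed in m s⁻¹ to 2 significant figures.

36 m s⁻¹

Coriolis parameter at 76°S:
f = 2Ω sin φ = 2 × 7.29×10⁻⁵ × sin 76° = 1.41×10⁻⁴ s⁻¹
Pressure gradient: |∂P/∂n| = 1400 Pa / 295000 m = 4.75×10⁻³ Pa/m
Geostrophic balance (pressure-gradient force = Coriolis force):
V_g = (1/(fρ)) |∂P/∂n| = 4.75×10⁻³ / (1.41×10⁻⁴ × 0.929) = 36.1 m/s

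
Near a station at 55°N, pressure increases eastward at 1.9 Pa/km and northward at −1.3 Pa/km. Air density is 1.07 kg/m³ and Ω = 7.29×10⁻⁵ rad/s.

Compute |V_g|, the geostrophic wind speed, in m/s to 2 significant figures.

Coriolis parameter at 55°N:
f = 2Ω sin φ = 2 × 7.29×10⁻⁵ × sin 55° = 1.19×10⁻⁴ s⁻¹
Component geostrophic relations (x east, y north):
u_g = −(1/(fρ)) ∂P/∂y,  v_g = (1/(fρ)) ∂P/∂x
u_g = −(−1.3×10⁻³)/(1.19×10⁻⁴ × 1.07) = 10.2 m/s;  v_g = (1.9×10⁻³)/(1.19×10⁻⁴ × 1.07) = 14.9 m/s
|V_g| = √(u_g² + v_g²) = 18.0 m/s

18 m/s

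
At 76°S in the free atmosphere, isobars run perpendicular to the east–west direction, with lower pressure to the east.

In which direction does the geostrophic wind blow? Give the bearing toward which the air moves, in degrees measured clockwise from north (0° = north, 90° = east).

000°

The pressure-gradient force points toward the east (bearing 090°).
Geostrophic balance: in the Southern Hemisphere the Coriolis force deflects motion to the left, so the geostrophic wind blows 90° to the left of the pressure-gradient force (low pressure on the right).
Rotating 090° by 90° counterclockwise gives 000° — the wind blows toward the north.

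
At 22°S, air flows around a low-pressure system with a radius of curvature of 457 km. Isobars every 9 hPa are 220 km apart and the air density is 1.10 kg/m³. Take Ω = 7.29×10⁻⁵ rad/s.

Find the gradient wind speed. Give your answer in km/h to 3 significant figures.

110 km/h

Coriolis parameter at 22°S:
f = 2Ω sin φ = 2 × 7.29×10⁻⁵ × sin 22° = 5.46×10⁻⁵ s⁻¹
Pressure gradient: |∂P/∂n| = 900 Pa / 220000 m = 4.09×10⁻³ Pa/m
Geostrophic speed: V_g = |∂P/∂n|/(fρ) = 4.09×10⁻³/(5.46×10⁻⁵ × 1.10) = 68.1 m/s
Around a low, centrifugal force acts outward with Coriolis, so pressure-gradient force balances both:
(1/ρ)|∂P/∂n| = fV + V²/R  →  V² + fR·V − fR·V_g = 0
With fR = 5.46×10⁻⁵ × 457×10³ m = 25.0 m/s:
V = [−fR + √((fR)² + 4 fR V_g)]/2 = [−25.0 + √(25.0² + 4×25.0×68.1)]/2 = 30.6 m/s
Subgeostrophic (V < V_g = 68.1 m/s), as expected around a low.
Converting: 30.6 m/s × 3.6 = 110 km/h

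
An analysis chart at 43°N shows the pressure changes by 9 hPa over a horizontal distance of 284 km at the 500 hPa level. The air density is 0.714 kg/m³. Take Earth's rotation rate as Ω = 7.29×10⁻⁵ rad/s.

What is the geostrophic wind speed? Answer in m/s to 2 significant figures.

Coriolis parameter at 43°N:
f = 2Ω sin φ = 2 × 7.29×10⁻⁵ × sin 43° = 9.94×10⁻⁵ s⁻¹
Pressure gradient: |∂P/∂n| = 900 Pa / 284000 m = 3.17×10⁻³ Pa/m
Geostrophic balance (pressure-gradient force = Coriolis force):
V_g = (1/(fρ)) |∂P/∂n| = 3.17×10⁻³ / (9.94×10⁻⁵ × 0.714) = 44.6 m/s

45 m/s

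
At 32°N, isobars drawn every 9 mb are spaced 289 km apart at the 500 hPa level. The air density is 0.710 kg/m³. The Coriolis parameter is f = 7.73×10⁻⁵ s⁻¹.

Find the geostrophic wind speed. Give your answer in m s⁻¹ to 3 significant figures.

56.7 m s⁻¹

Pressure gradient: |∂P/∂n| = 900 Pa / 289000 m = 3.11×10⁻³ Pa/m
Geostrophic balance (pressure-gradient force = Coriolis force):
V_g = (1/(fρ)) |∂P/∂n| = 3.11×10⁻³ / (7.73×10⁻⁵ × 0.710) = 56.7 m/s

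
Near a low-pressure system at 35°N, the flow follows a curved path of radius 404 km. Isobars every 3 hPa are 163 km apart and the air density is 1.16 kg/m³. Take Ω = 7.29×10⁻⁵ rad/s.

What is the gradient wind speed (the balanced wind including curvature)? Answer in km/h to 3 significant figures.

Coriolis parameter at 35°N:
f = 2Ω sin φ = 2 × 7.29×10⁻⁵ × sin 35° = 8.36×10⁻⁵ s⁻¹
Pressure gradient: |∂P/∂n| = 300 Pa / 163000 m = 1.84×10⁻³ Pa/m
Geostrophic speed: V_g = |∂P/∂n|/(fρ) = 1.84×10⁻³/(8.36×10⁻⁵ × 1.16) = 19.0 m/s
Around a low, centrifugal force acts outward with Coriolis, so pressure-gradient force balances both:
(1/ρ)|∂P/∂n| = fV + V²/R  →  V² + fR·V − fR·V_g = 0
With fR = 8.36×10⁻⁵ × 404×10³ m = 33.8 m/s:
V = [−fR + √((fR)² + 4 fR V_g)]/2 = [−33.8 + √(33.8² + 4×33.8×19)]/2 = 13.5 m/s
Subgeostrophic (V < V_g = 19 m/s), as expected around a low.
Converting: 13.5 m/s × 3.6 = 48.8 km/h

48.8 km/h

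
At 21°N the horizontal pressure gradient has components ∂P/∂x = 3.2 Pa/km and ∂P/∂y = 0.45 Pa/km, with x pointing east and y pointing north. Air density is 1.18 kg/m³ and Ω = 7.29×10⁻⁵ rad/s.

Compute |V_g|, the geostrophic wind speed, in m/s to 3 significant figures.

Coriolis parameter at 21°N:
f = 2Ω sin φ = 2 × 7.29×10⁻⁵ × sin 21° = 5.23×10⁻⁵ s⁻¹
Component geostrophic relations (x east, y north):
u_g = −(1/(fρ)) ∂P/∂y,  v_g = (1/(fρ)) ∂P/∂x
u_g = −(0.45×10⁻³)/(5.23×10⁻⁵ × 1.18) = −7.30 m/s;  v_g = (3.2×10⁻³)/(5.23×10⁻⁵ × 1.18) = 51.9 m/s
|V_g| = √(u_g² + v_g²) = 52.4 m/s

52.4 m/s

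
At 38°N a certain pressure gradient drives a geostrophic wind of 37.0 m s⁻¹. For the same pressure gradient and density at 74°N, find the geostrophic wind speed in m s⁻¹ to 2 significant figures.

With the same pressure gradient and density, V_g ∝ 1/f ∝ 1/sin φ.
V₂ = V₁ · sin φ₁ / sin φ₂ = 37.0 × sin 38° / sin 74°
V₂ = 37.0 × 0.6157/0.9613 = 24 m s⁻¹

24 m s⁻¹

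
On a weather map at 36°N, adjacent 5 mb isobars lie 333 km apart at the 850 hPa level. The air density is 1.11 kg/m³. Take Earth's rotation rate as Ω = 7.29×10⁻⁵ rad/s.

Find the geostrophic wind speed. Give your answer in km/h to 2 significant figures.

57 km/h

Coriolis parameter at 36°N:
f = 2Ω sin φ = 2 × 7.29×10⁻⁵ × sin 36° = 8.57×10⁻⁵ s⁻¹
Pressure gradient: |∂P/∂n| = 500 Pa / 333000 m = 1.50×10⁻³ Pa/m
Geostrophic balance (pressure-gradient force = Coriolis force):
V_g = (1/(fρ)) |∂P/∂n| = 1.50×10⁻³ / (8.57×10⁻⁵ × 1.11) = 15.8 m/s
Converting: 15.8 m/s × 3.6 = 57 km/h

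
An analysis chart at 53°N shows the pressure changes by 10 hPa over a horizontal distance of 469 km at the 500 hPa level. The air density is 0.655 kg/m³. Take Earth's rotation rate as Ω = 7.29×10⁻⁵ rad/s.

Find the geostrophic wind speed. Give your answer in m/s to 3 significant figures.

Coriolis parameter at 53°N:
f = 2Ω sin φ = 2 × 7.29×10⁻⁵ × sin 53° = 1.16×10⁻⁴ s⁻¹
Pressure gradient: |∂P/∂n| = 1000 Pa / 469000 m = 2.13×10⁻³ Pa/m
Geostrophic balance (pressure-gradient force = Coriolis force):
V_g = (1/(fρ)) |∂P/∂n| = 2.13×10⁻³ / (1.16×10⁻⁴ × 0.655) = 28.0 m/s

28.0 m/s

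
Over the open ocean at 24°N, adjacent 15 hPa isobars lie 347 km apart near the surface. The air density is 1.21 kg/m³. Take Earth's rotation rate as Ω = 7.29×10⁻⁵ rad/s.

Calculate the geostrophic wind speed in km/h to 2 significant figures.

Coriolis parameter at 24°N:
f = 2Ω sin φ = 2 × 7.29×10⁻⁵ × sin 24° = 5.93×10⁻⁵ s⁻¹
Pressure gradient: |∂P/∂n| = 1500 Pa / 347000 m = 4.32×10⁻³ Pa/m
Geostrophic balance (pressure-gradient force = Coriolis force):
V_g = (1/(fρ)) |∂P/∂n| = 4.32×10⁻³ / (5.93×10⁻⁵ × 1.21) = 60.2 m/s
Converting: 60.2 m/s × 3.6 = 220 km/h

220 km/h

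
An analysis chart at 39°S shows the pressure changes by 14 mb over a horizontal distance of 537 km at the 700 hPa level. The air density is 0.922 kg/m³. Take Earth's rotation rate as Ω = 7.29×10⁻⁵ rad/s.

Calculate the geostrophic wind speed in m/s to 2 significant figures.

31 m/s

Coriolis parameter at 39°S:
f = 2Ω sin φ = 2 × 7.29×10⁻⁵ × sin 39° = 9.18×10⁻⁵ s⁻¹
Pressure gradient: |∂P/∂n| = 1400 Pa / 537000 m = 2.61×10⁻³ Pa/m
Geostrophic balance (pressure-gradient force = Coriolis force):
V_g = (1/(fρ)) |∂P/∂n| = 2.61×10⁻³ / (9.18×10⁻⁵ × 0.922) = 30.8 m/s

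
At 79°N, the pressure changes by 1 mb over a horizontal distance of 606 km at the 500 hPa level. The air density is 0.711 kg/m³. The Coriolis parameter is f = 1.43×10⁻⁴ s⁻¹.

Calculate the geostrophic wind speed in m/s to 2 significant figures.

1.6 m/s

Pressure gradient: |∂P/∂n| = 100 Pa / 606000 m = 1.65×10⁻⁴ Pa/m
Geostrophic balance (pressure-gradient force = Coriolis force):
V_g = (1/(fρ)) |∂P/∂n| = 1.65×10⁻⁴ / (1.43×10⁻⁴ × 0.711) = 1.62 m/s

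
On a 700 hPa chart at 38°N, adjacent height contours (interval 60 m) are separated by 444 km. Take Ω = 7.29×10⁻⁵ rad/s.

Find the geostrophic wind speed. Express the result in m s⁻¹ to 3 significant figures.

14.8 m s⁻¹

Coriolis parameter at 38°N:
f = 2Ω sin φ = 2 × 7.29×10⁻⁵ × sin 38° = 8.98×10⁻⁵ s⁻¹
Height gradient: |∂Z/∂n| = 60 m / 444000 m = 1.35×10⁻⁴
On a pressure surface, geostrophic balance gives V_g = (g/f)|∂Z/∂n|:
V_g = 9.81 × 1.35×10⁻⁴ / 8.98×10⁻⁵ = 14.8 m/s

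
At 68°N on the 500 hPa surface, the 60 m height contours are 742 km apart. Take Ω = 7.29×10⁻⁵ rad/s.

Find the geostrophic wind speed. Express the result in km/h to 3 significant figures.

Coriolis parameter at 68°N:
f = 2Ω sin φ = 2 × 7.29×10⁻⁵ × sin 68° = 1.35×10⁻⁴ s⁻¹
Height gradient: |∂Z/∂n| = 60 m / 742000 m = 8.09×10⁻⁵
On a pressure surface, geostrophic balance gives V_g = (g/f)|∂Z/∂n|:
V_g = 9.81 × 8.09×10⁻⁵ / 1.35×10⁻⁴ = 5.87 m/s
Converting: 5.87 m/s × 3.6 = 21.1 km/h

21.1 km/h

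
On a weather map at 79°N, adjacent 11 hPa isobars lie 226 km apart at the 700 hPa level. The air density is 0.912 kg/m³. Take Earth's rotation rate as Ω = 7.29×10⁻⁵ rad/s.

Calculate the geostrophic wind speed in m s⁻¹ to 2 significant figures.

37 m s⁻¹

Coriolis parameter at 79°N:
f = 2Ω sin φ = 2 × 7.29×10⁻⁵ × sin 79° = 1.43×10⁻⁴ s⁻¹
Pressure gradient: |∂P/∂n| = 1100 Pa / 226000 m = 4.87×10⁻³ Pa/m
Geostrophic balance (pressure-gradient force = Coriolis force):
V_g = (1/(fρ)) |∂P/∂n| = 4.87×10⁻³ / (1.43×10⁻⁴ × 0.912) = 37.3 m/s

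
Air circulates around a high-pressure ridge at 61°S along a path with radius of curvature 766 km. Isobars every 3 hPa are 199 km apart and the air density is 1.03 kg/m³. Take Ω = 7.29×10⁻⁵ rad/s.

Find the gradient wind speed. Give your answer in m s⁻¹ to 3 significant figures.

Coriolis parameter at 61°S:
f = 2Ω sin φ = 2 × 7.29×10⁻⁵ × sin 61° = 1.28×10⁻⁴ s⁻¹
Pressure gradient: |∂P/∂n| = 300 Pa / 199000 m = 1.51×10⁻³ Pa/m
Geostrophic speed: V_g = |∂P/∂n|/(fρ) = 1.51×10⁻³/(1.28×10⁻⁴ × 1.03) = 11.5 m/s
Around a high, pressure-gradient force acts outward with centrifugal, so Coriolis balances both:
fV = (1/ρ)|∂P/∂n| + V²/R  →  V² − fR·V + fR·V_g = 0
With fR = 1.28×10⁻⁴ × 766×10³ m = 97.7 m/s:
V = [fR − √((fR)² − 4 fR V_g)]/2 = [97.7 − √(97.7² − 4×97.7×11.5)]/2 = 13.3 m/s
Supergeostrophic (V > V_g = 11.5 m/s), as expected around a high.

13.3 m s⁻¹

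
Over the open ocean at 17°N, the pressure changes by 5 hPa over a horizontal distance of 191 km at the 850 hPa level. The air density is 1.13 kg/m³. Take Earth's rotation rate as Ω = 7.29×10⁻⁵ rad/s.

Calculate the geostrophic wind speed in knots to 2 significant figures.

Coriolis parameter at 17°N:
f = 2Ω sin φ = 2 × 7.29×10⁻⁵ × sin 17° = 4.26×10⁻⁵ s⁻¹
Pressure gradient: |∂P/∂n| = 500 Pa / 191000 m = 2.62×10⁻³ Pa/m
Geostrophic balance (pressure-gradient force = Coriolis force):
V_g = (1/(fρ)) |∂P/∂n| = 2.62×10⁻³ / (4.26×10⁻⁵ × 1.13) = 54.3 m/s
Converting: 54.3 m/s × 1.944 = 110 knots

110 knots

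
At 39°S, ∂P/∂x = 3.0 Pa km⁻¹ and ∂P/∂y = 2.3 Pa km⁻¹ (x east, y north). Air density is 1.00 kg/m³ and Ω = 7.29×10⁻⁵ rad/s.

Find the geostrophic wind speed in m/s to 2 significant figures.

41 m/s

Coriolis parameter at 39°S:
f = 2Ω sin φ = 2 × 7.29×10⁻⁵ × sin 39° = 9.18×10⁻⁵ s⁻¹
In the Southern Hemisphere f is negative: f = −9.18×10⁻⁵ s⁻¹.
Component geostrophic relations (x east, y north):
u_g = −(1/(fρ)) ∂P/∂y,  v_g = (1/(fρ)) ∂P/∂x
u_g = −(2.3×10⁻³)/(−9.18×10⁻⁵ × 1.00) = 25.1 m/s;  v_g = (3.0×10⁻³)/(−9.18×10⁻⁵ × 1.00) = −32.7 m/s
|V_g| = √(u_g² + v_g²) = 41.2 m/s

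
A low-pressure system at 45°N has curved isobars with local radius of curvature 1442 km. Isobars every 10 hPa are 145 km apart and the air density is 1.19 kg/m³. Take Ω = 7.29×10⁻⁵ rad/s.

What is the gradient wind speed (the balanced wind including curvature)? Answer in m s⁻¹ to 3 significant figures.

Coriolis parameter at 45°N:
f = 2Ω sin φ = 2 × 7.29×10⁻⁵ × sin 45° = 1.03×10⁻⁴ s⁻¹
Pressure gradient: |∂P/∂n| = 1000 Pa / 145000 m = 6.90×10⁻³ Pa/m
Geostrophic speed: V_g = |∂P/∂n|/(fρ) = 6.90×10⁻³/(1.03×10⁻⁴ × 1.19) = 56.2 m/s
Around a low, centrifugal force acts outward with Coriolis, so pressure-gradient force balances both:
(1/ρ)|∂P/∂n| = fV + V²/R  →  V² + fR·V − fR·V_g = 0
With fR = 1.03×10⁻⁴ × 1442×10³ m = 149 m/s:
V = [−fR + √((fR)² + 4 fR V_g)]/2 = [−149 + √(149² + 4×149×56.2)]/2 = 43.5 m/s
Subgeostrophic (V < V_g = 56.2 m/s), as expected around a low.

43.5 m s⁻¹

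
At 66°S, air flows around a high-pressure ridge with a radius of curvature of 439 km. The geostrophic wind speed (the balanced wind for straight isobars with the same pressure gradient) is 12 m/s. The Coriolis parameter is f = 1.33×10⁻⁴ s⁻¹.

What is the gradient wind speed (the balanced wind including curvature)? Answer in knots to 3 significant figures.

Around a high, pressure-gradient force acts outward with centrifugal, so Coriolis balances both:
fV = (1/ρ)|∂P/∂n| + V²/R  →  V² − fR·V + fR·V_g = 0
With fR = 1.33×10⁻⁴ × 439×10³ m = 58.4 m/s:
V = [fR − √((fR)² − 4 fR V_g)]/2 = [58.4 − √(58.4² − 4×58.4×12)]/2 = 16.9 m/s
Supergeostrophic (V > V_g = 12 m/s), as expected around a high.
Converting: 16.9 m/s × 1.944 = 32.8 knots

32.8 knots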